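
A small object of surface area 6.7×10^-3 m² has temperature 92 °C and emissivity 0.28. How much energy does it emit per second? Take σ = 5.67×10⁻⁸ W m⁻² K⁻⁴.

P ≈ 1.89 W

92 °C = 365 K.
Stefan–Boltzmann: P = εσAT⁴ = 0.28 × 5.67×10⁻⁸ × 6.70×10^-3 × (365)⁴ = 0.28 × 5.67×10⁻⁸ × 6.70×10^-3 × 1.77×10^10.
P = 1.89 W.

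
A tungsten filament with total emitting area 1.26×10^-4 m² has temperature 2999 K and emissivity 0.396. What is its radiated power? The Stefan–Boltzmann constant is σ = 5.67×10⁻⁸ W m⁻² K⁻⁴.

P = εσAT⁴ = 0.396 × 5.67×10⁻⁸ × 1.26×10^-4 × (2999)⁴ = 0.396 × 5.67×10⁻⁸ × 1.26×10^-4 × 8.09×10^13.
P = 229 W.

P ≈ 229 W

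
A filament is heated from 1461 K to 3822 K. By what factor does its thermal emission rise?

ratio ≈ 46.8

P ∝ T⁴, so the ratio is (3822/1461)⁴ = (2.616)⁴ = 46.8.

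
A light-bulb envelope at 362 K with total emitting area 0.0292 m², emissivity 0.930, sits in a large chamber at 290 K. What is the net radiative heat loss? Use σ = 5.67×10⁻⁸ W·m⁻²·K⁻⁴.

Q = εσA(T⁴ − T_s⁴). T⁴ − T_s⁴ = (362)⁴ − (290)⁴ = 1.72×10^10 − 7.07×10^9 = 1.01×10^10 K⁴.
Q = 0.930 × 5.67×10⁻⁸ × 0.0292 × 1.01×10^10 = 15.6 W.

Q ≈ 15.6 W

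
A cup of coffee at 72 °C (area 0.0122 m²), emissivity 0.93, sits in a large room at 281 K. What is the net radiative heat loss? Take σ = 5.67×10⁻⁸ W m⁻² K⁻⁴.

Q ≈ 5.10 W

Convert: 72 °C = 345 K.
Q = εσA(T⁴ − T_s⁴). T⁴ − T_s⁴ = (345)⁴ − (281)⁴ = 1.42×10^10 − 6.23×10^9 = 7.93×10^9 K⁴.
Q = 0.93 × 5.67×10⁻⁸ × 0.0122 × 7.93×10^9 = 5.10 W.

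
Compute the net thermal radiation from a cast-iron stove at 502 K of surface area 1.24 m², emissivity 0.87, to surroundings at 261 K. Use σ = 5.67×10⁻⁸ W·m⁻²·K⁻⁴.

Q = εσA(T⁴ − T_s⁴). T⁴ − T_s⁴ = (502)⁴ − (261)⁴ = 6.35×10^10 − 4.64×10^9 = 5.89×10^10 K⁴.
Q = 0.87 × 5.67×10⁻⁸ × 1.24 × 5.89×10^10 = 3600 W.

Q ≈ 3600 W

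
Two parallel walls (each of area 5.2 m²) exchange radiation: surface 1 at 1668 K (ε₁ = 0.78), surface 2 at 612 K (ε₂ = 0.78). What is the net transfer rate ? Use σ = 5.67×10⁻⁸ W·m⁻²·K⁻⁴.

For two large parallel gray plates, q = σ(T₁⁴ − T₂⁴) / (1/ε₁ + 1/ε₂ − 1).
1/ε₁ + 1/ε₂ − 1 = 1/0.78 + 1/0.78 − 1 = 1.564.
T₁⁴ − T₂⁴ = 7.74×10^12 − 1.40×10^11 = 7.60×10^12 K⁴.
q = 5.67×10⁻⁸ × 7.60×10^12 / 1.564 = 2.76×10^5 W/m².
Q = q·A = 2.76×10^5 × 5.2 = 1.43×10^6 W.

Q ≈ 1.43×10^6 W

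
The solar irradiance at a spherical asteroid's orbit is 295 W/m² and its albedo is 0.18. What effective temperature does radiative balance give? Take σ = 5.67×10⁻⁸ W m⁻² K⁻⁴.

Power absorbed = (1−a)S·πR²; power emitted = 4πR²σT⁴. Equating and cancelling πR²:
T = ((1−a)S / 4σ)^(1/4) = (242 / (4 × 5.67×10⁻⁸))^(1/4) = (1.07×10^9)^(1/4).
T = 181 K.

T ≈ 181 K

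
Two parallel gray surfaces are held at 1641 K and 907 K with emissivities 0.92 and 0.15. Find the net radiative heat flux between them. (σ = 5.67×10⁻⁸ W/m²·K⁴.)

For two large parallel gray plates, q = σ(T₁⁴ − T₂⁴) / (1/ε₁ + 1/ε₂ − 1).
1/ε₁ + 1/ε₂ − 1 = 1/0.92 + 1/0.15 − 1 = 6.754.
T₁⁴ − T₂⁴ = 7.25×10^12 − 6.77×10^11 = 6.57×10^12 K⁴.
q = 5.67×10⁻⁸ × 6.57×10^12 / 6.754 = 55200 W/m².

q ≈ 55200 W/m²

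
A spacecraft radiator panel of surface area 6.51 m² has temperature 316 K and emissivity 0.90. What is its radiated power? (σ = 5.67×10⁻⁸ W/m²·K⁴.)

P ≈ 3310 W

P = εσAT⁴ = 0.90 × 5.67×10⁻⁸ × 6.51 × (316)⁴ = 0.90 × 5.67×10⁻⁸ × 6.51 × 9.97×10^9.
P = 3310 W.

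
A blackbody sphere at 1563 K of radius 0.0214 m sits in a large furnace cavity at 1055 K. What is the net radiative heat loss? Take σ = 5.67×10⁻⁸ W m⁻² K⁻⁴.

Q ≈ 1540 W

A = 4πr² = 4π × (0.0214)² = 5.75×10^-3 m².
Q = σA(T⁴ − T_s⁴). T⁴ − T_s⁴ = (1563)⁴ − (1055)⁴ = 5.97×10^12 − 1.24×10^12 = 4.73×10^12 K⁴.
Q = 5.67×10⁻⁸ × 5.75×10^-3 × 4.73×10^12 = 1540 W.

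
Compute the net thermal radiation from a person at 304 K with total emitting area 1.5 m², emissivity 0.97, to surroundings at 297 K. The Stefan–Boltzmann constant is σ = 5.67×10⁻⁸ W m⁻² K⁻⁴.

Q ≈ 62.7 W

Q = εσA(T⁴ − T_s⁴). T⁴ − T_s⁴ = (304)⁴ − (297)⁴ = 8.54×10^9 − 7.78×10^9 = 7.60×10^8 K⁴.
Q = 0.97 × 5.67×10⁻⁸ × 1.50 × 7.60×10^8 = 62.7 W.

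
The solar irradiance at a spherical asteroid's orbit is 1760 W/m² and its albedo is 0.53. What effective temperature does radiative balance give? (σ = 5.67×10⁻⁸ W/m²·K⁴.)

Power absorbed = (1−a)S·πR²; power emitted = 4πR²σT⁴. Equating and cancelling πR²:
T = ((1−a)S / 4σ)^(1/4) = (827 / (4 × 5.67×10⁻⁸))^(1/4) = (3.65×10^9)^(1/4).
T = 246 K.

T ≈ 246 K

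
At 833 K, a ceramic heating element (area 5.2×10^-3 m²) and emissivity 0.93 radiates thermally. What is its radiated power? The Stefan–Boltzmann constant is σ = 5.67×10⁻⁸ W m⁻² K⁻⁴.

Stefan–Boltzmann: P = εσAT⁴ = 0.93 × 5.67×10⁻⁸ × 5.20×10^-3 × (833)⁴ = 0.93 × 5.67×10⁻⁸ × 5.20×10^-3 × 4.81×10^11.
P = 132 W.

P ≈ 132 W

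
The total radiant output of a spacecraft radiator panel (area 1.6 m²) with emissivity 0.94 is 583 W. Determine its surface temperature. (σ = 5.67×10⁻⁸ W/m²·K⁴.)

From P = εσAT⁴, T = (P / εσA)^(1/4) = (583 / (0.94 × 5.67×10⁻⁸ × 1.60))^(1/4).
T = (6.84×10^9)^(1/4) = 288 K.

T ≈ 288 K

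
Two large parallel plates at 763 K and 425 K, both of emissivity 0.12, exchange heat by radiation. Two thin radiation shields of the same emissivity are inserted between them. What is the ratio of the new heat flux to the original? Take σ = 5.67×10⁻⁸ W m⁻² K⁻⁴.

ratio ≈ 0.333

With N identical shields there are N+1 = 3 gaps in series, each with the same radiative resistance, so the flux falls to 1/(N+1) of its unshielded value.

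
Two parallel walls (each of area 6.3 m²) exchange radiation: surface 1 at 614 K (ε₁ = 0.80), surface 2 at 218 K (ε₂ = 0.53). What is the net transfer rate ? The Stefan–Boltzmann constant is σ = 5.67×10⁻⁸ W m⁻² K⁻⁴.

Q ≈ 23400 W

For two large parallel gray plates, q = σ(T₁⁴ − T₂⁴) / (1/ε₁ + 1/ε₂ − 1).
1/ε₁ + 1/ε₂ − 1 = 1/0.80 + 1/0.53 − 1 = 2.137.
T₁⁴ − T₂⁴ = 1.42×10^11 − 2.26×10^9 = 1.40×10^11 K⁴.
q = 5.67×10⁻⁸ × 1.40×10^11 / 2.137 = 3710 W/m².
Q = q·A = 3710 × 6.3 = 23400 W.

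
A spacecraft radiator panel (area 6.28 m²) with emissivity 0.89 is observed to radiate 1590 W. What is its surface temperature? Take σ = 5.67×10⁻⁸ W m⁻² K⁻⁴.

T ≈ 266 K

From P = εσAT⁴, T = (P / εσA)^(1/4) = (1590 / (0.89 × 5.67×10⁻⁸ × 6.28))^(1/4).
T = (5.02×10^9)^(1/4) = 266 K.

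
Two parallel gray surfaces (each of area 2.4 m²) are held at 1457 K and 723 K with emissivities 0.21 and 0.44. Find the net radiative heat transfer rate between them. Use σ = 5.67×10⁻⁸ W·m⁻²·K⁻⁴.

Q ≈ 95500 W

For two large parallel gray plates, q = σ(T₁⁴ − T₂⁴) / (1/ε₁ + 1/ε₂ − 1).
1/ε₁ + 1/ε₂ − 1 = 1/0.21 + 1/0.44 − 1 = 6.035.
T₁⁴ − T₂⁴ = 4.51×10^12 − 2.73×10^11 = 4.23×10^12 K⁴.
q = 5.67×10⁻⁸ × 4.23×10^12 / 6.035 = 39800 W/m².
Q = q·A = 39800 × 2.4 = 95500 W.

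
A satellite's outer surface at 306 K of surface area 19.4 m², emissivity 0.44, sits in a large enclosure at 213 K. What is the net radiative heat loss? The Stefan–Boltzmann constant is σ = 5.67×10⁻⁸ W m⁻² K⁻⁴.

Q ≈ 3250 W

Q = εσA(T⁴ − T_s⁴). T⁴ − T_s⁴ = (306)⁴ − (213)⁴ = 8.77×10^9 − 2.06×10^9 = 6.71×10^9 K⁴.
Q = 0.44 × 5.67×10⁻⁸ × 19.4 × 6.71×10^9 = 3250 W.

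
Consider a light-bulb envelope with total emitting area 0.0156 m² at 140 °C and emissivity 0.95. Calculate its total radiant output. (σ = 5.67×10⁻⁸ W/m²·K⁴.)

140 °C = 413 K.
Stefan–Boltzmann: P = εσAT⁴ = 0.95 × 5.67×10⁻⁸ × 0.0156 × (413)⁴ = 0.95 × 5.67×10⁻⁸ × 0.0156 × 2.91×10^10.
P = 24.4 W.

P ≈ 24.4 W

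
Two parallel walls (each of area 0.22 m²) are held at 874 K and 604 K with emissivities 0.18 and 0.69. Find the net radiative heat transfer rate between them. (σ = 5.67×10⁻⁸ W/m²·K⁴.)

For two large parallel gray plates, q = σ(T₁⁴ − T₂⁴) / (1/ε₁ + 1/ε₂ − 1).
1/ε₁ + 1/ε₂ − 1 = 1/0.18 + 1/0.69 − 1 = 6.005.
T₁⁴ − T₂⁴ = 5.84×10^11 − 1.33×10^11 = 4.50×10^11 K⁴.
q = 5.67×10⁻⁸ × 4.50×10^11 / 6.005 = 4250 W/m².
Q = q·A = 4250 × 0.22 = 936 W.

Q ≈ 936 W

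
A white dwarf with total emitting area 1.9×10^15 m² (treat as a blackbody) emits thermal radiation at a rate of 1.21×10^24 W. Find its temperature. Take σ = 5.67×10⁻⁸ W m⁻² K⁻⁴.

T ≈ 10300 K

From P = σAT⁴, T = (P / σA)^(1/4) = (1.21×10^24 / (5.67×10⁻⁸ × 1.90×10^15))^(1/4).
T = (1.12×10^16)^(1/4) = 10300 K.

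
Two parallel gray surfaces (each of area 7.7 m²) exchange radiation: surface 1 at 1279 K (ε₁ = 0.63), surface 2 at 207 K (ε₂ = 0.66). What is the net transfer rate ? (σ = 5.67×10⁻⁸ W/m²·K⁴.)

Q ≈ 5.55×10^5 W

For two large parallel gray plates, q = σ(T₁⁴ − T₂⁴) / (1/ε₁ + 1/ε₂ − 1).
1/ε₁ + 1/ε₂ − 1 = 1/0.63 + 1/0.66 − 1 = 2.102.
T₁⁴ − T₂⁴ = 2.68×10^12 − 1.84×10^9 = 2.67×10^12 K⁴.
q = 5.67×10⁻⁸ × 2.67×10^12 / 2.102 = 72100 W/m².
Q = q·A = 72100 × 7.7 = 5.55×10^5 W.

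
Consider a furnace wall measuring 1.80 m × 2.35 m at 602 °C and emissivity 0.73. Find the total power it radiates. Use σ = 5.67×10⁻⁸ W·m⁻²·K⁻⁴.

P ≈ 1.03×10^5 W

A = 1.80 × 2.35 = 4.23 m².
602 °C = 875 K.
Stefan–Boltzmann: P = εσAT⁴ = 0.73 × 5.67×10⁻⁸ × 4.23 × (875)⁴ = 0.73 × 5.67×10⁻⁸ × 4.23 × 5.86×10^11.
P = 1.03×10^5 W.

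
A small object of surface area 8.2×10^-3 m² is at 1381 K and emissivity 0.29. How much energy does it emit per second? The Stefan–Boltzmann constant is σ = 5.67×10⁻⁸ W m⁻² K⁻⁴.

P ≈ 490 W

Stefan–Boltzmann: P = εσAT⁴ = 0.29 × 5.67×10⁻⁸ × 8.20×10^-3 × (1381)⁴ = 0.29 × 5.67×10⁻⁸ × 8.20×10^-3 × 3.64×10^12.
P = 490 W.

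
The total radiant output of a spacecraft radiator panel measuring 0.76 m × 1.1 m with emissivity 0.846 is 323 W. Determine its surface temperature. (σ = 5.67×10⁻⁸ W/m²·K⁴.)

T ≈ 300 K

A = 0.76 × 1.1 = 0.836 m².
From P = εσAT⁴, T = (P / εσA)^(1/4) = (323 / (0.846 × 5.67×10⁻⁸ × 0.836))^(1/4).
T = (8.05×10^9)^(1/4) = 300 K.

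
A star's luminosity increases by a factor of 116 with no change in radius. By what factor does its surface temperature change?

P ∝ T⁴ ⇒ T ∝ P^(1/4), so T scales by (116)^(1/4) = 3.28.

factor ≈ 3.28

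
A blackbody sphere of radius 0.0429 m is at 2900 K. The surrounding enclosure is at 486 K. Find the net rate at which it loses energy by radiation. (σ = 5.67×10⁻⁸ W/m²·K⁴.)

Q ≈ 92700 W

A = 4πr² = 4π × (0.0429)² = 0.0231 m².
Q = σA(T⁴ − T_s⁴). T⁴ − T_s⁴ = (2900)⁴ − (486)⁴ = 7.07×10^13 − 5.58×10^10 = 7.07×10^13 K⁴.
Q = 5.67×10⁻⁸ × 0.0231 × 7.07×10^13 = 92700 W.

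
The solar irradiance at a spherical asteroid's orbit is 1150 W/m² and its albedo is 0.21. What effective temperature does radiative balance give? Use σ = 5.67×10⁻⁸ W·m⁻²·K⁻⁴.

Power absorbed = (1−a)S·πR²; power emitted = 4πR²σT⁴. Equating and cancelling πR²:
T = ((1−a)S / 4σ)^(1/4) = (908 / (4 × 5.67×10⁻⁸))^(1/4) = (4.01×10^9)^(1/4).
T = 252 K.

T ≈ 252 K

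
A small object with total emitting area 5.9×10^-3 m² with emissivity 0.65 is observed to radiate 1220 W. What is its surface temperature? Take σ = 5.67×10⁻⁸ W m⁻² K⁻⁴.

From P = εσAT⁴, T = (P / εσA)^(1/4) = (1220 / (0.65 × 5.67×10⁻⁸ × 5.90×10^-3))^(1/4).
T = (5.61×10^12)^(1/4) = 1540 K.

T ≈ 1540 K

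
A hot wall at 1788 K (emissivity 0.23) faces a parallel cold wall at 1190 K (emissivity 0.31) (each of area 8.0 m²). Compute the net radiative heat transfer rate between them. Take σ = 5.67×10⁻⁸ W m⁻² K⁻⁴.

Q ≈ 5.67×10^5 W

For two large parallel gray plates, q = σ(T₁⁴ − T₂⁴) / (1/ε₁ + 1/ε₂ − 1).
1/ε₁ + 1/ε₂ − 1 = 1/0.23 + 1/0.31 − 1 = 6.574.
T₁⁴ − T₂⁴ = 1.02×10^13 − 2.01×10^12 = 8.22×10^12 K⁴.
q = 5.67×10⁻⁸ × 8.22×10^12 / 6.574 = 70900 W/m².
Q = q·A = 70900 × 8.0 = 5.67×10^5 W.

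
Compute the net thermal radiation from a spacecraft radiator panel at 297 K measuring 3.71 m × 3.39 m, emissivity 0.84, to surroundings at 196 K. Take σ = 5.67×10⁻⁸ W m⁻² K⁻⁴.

Q ≈ 3780 W

A = 3.71 × 3.39 = 12.6 m².
Q = εσA(T⁴ − T_s⁴). T⁴ − T_s⁴ = (297)⁴ − (196)⁴ = 7.78×10^9 − 1.48×10^9 = 6.31×10^9 K⁴.
Q = 0.84 × 5.67×10⁻⁸ × 12.6 × 6.31×10^9 = 3780 W.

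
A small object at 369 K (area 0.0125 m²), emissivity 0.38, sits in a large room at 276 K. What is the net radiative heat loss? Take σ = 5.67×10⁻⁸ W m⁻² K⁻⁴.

Q ≈ 3.43 W

Q = εσA(T⁴ − T_s⁴). T⁴ − T_s⁴ = (369)⁴ − (276)⁴ = 1.85×10^10 − 5.80×10^9 = 1.27×10^10 K⁴.
Q = 0.38 × 5.67×10⁻⁸ × 0.0125 × 1.27×10^10 = 3.43 W.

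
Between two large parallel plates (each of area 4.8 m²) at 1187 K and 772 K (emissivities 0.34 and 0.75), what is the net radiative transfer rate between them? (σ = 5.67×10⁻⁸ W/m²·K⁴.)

For two large parallel gray plates, q = σ(T₁⁴ − T₂⁴) / (1/ε₁ + 1/ε₂ − 1).
1/ε₁ + 1/ε₂ − 1 = 1/0.34 + 1/0.75 − 1 = 3.275.
T₁⁴ − T₂⁴ = 1.99×10^12 − 3.55×10^11 = 1.63×10^12 K⁴.
q = 5.67×10⁻⁸ × 1.63×10^12 / 3.275 = 28200 W/m².
Q = q·A = 28200 × 4.8 = 1.35×10^5 W.

Q ≈ 1.35×10^5 W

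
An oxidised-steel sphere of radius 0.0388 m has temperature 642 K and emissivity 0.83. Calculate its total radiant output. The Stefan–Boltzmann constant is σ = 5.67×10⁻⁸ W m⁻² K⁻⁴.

P ≈ 151 W

A = 4πr² = 4π × (0.0388)² = 0.0189 m².
P = εσAT⁴ = 0.83 × 5.67×10⁻⁸ × 0.0189 × (642)⁴ = 0.83 × 5.67×10⁻⁸ × 0.0189 × 1.70×10^11.
P = 151 W.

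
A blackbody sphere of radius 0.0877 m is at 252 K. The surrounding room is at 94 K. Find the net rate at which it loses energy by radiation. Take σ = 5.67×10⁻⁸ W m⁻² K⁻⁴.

A = 4πr² = 4π × (0.0877)² = 0.0967 m².
Q = σA(T⁴ − T_s⁴). T⁴ − T_s⁴ = (252)⁴ − (94)⁴ = 4.03×10^9 − 7.81×10^7 = 3.95×10^9 K⁴.
Q = 5.67×10⁻⁸ × 0.0967 × 3.95×10^9 = 21.7 W.

Q ≈ 21.7 W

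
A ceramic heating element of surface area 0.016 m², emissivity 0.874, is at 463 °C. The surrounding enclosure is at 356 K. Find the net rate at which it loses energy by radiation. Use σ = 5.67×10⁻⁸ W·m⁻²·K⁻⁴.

Q ≈ 220 W

Convert: 463 °C = 736 K.
Q = εσA(T⁴ − T_s⁴). T⁴ − T_s⁴ = (736)⁴ − (356)⁴ = 2.93×10^11 − 1.61×10^10 = 2.77×10^11 K⁴.
Q = 0.874 × 5.67×10⁻⁸ × 0.0160 × 2.77×10^11 = 220 W.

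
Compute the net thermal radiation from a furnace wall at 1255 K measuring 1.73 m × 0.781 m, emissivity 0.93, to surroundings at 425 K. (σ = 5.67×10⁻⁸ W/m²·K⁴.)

Q ≈ 1.74×10^5 W

A = 1.73 × 0.781 = 1.35 m².
Q = εσA(T⁴ − T_s⁴). T⁴ − T_s⁴ = (1255)⁴ − (425)⁴ = 2.48×10^12 − 3.26×10^10 = 2.45×10^12 K⁴.
Q = 0.93 × 5.67×10⁻⁸ × 1.35 × 2.45×10^12 = 1.74×10^5 W.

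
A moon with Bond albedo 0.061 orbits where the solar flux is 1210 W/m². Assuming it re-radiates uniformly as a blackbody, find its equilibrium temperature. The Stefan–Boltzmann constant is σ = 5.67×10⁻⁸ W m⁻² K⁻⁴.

Power absorbed = (1−a)S·πR²; power emitted = 4πR²σT⁴. Equating and cancelling πR²:
T = ((1−a)S / 4σ)^(1/4) = (1140 / (4 × 5.67×10⁻⁸))^(1/4) = (5.01×10^9)^(1/4).
T = 266 K.

T ≈ 266 K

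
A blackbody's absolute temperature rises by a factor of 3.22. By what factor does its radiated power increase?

P ∝ T⁴, so the power scales as (3.22)⁴ = 108.

factor ≈ 108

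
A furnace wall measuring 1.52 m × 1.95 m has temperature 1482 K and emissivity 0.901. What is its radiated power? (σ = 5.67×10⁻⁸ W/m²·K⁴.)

A = 1.52 × 1.95 = 2.96 m².
Stefan–Boltzmann: P = εσAT⁴ = 0.901 × 5.67×10⁻⁸ × 2.96 × (1482)⁴ = 0.901 × 5.67×10⁻⁸ × 2.96 × 4.82×10^12.
P = 7.30×10^5 W.

P ≈ 7.30×10^5 W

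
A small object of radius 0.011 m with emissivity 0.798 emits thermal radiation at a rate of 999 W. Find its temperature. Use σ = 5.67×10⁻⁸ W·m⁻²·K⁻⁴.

A = 4πr² = 4π × (0.011)² = 1.52×10^-3 m².
From P = εσAT⁴, T = (P / εσA)^(1/4) = (999 / (0.798 × 5.67×10⁻⁸ × 1.52×10^-3))^(1/4).
T = (1.45×10^13)^(1/4) = 1950 K.

T ≈ 1950 K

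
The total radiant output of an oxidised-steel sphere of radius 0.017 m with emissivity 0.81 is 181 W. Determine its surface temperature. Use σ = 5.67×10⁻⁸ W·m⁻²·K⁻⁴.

T ≈ 1020 K

A = 4πr² = 4π × (0.017)² = 3.63×10^-3 m².
From P = εσAT⁴, T = (P / εσA)^(1/4) = (181 / (0.81 × 5.67×10⁻⁸ × 3.63×10^-3))^(1/4).
T = (1.09×10^12)^(1/4) = 1020 K.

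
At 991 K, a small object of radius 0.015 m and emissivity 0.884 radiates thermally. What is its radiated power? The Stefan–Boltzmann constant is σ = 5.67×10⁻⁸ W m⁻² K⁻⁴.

A = 4πr² = 4π × (0.015)² = 2.83×10^-3 m².
P = εσAT⁴ = 0.884 × 5.67×10⁻⁸ × 2.83×10^-3 × (991)⁴ = 0.884 × 5.67×10⁻⁸ × 2.83×10^-3 × 9.64×10^11.
P = 137 W.

P ≈ 137 W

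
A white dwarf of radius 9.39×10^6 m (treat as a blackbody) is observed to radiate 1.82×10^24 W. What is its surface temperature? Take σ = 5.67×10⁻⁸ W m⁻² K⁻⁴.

A = 4πr² = 4π × (9.39×10^6)² = 1.11×10^15 m².
From P = σAT⁴, T = (P / σA)^(1/4) = (1.82×10^24 / (5.67×10⁻⁸ × 1.11×10^15))^(1/4).
T = (2.90×10^16)^(1/4) = 13000 K.

T ≈ 13000 K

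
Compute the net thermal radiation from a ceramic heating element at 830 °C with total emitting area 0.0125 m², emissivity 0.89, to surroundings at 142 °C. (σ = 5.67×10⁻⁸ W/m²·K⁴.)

Q ≈ 915 W

Convert: 830 °C = 1103 K; 142 °C = 415 K.
Q = εσA(T⁴ − T_s⁴). T⁴ − T_s⁴ = (1103)⁴ − (415)⁴ = 1.48×10^12 − 2.97×10^10 = 1.45×10^12 K⁴.
Q = 0.89 × 5.67×10⁻⁸ × 0.0125 × 1.45×10^12 = 915 W.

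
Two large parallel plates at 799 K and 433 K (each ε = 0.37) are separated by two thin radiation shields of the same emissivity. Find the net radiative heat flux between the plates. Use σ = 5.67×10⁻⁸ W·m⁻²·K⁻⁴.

Each of the 3 gaps contributes resistance (2/ε − 1) = 2/0.37 − 1 = 4.405; total = 13.22.
q = σ(T₁⁴ − T₂⁴) / 13.22 = 5.67×10⁻⁸ × 3.72×10^11 / 13.22 = 1600 W/m².

q ≈ 1600 W/m²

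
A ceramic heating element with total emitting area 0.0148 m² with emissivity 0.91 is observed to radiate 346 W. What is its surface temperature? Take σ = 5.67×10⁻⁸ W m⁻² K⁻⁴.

From P = εσAT⁴, T = (P / εσA)^(1/4) = (346 / (0.91 × 5.67×10⁻⁸ × 0.0148))^(1/4).
T = (4.53×10^11)^(1/4) = 820 K.

T ≈ 820 K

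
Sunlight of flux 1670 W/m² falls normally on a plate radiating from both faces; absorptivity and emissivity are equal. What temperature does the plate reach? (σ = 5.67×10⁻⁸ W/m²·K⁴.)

T ≈ 348 K

Absorbed flux αS = emitted flux 2εσT⁴ per unit area; with α = ε this gives T = (S/2σ)^(1/4).
T = (1670 / (2 × 5.67×10⁻⁸))^(1/4) = (1.47×10^10)^(1/4).
T = 348 K.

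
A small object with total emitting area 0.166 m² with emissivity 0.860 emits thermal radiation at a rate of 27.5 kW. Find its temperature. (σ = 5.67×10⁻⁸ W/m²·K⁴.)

T ≈ 1360 K

From P = εσAT⁴, T = (P / εσA)^(1/4) = (27500 / (0.860 × 5.67×10⁻⁸ × 0.166))^(1/4).
T = (3.40×10^12)^(1/4) = 1360 K.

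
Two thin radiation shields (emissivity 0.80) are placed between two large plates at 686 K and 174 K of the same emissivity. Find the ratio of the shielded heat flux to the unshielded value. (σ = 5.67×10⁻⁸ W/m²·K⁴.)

With N identical shields there are N+1 = 3 gaps in series, each with the same radiative resistance, so the flux falls to 1/(N+1) of its unshielded value.

ratio ≈ 0.333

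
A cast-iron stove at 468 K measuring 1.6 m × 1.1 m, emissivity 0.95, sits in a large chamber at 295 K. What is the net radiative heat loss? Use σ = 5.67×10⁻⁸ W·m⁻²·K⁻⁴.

A = 1.6 × 1.1 = 1.76 m².
Q = εσA(T⁴ − T_s⁴). T⁴ − T_s⁴ = (468)⁴ − (295)⁴ = 4.80×10^10 − 7.57×10^9 = 4.04×10^10 K⁴.
Q = 0.95 × 5.67×10⁻⁸ × 1.76 × 4.04×10^10 = 3830 W.

Q ≈ 3830 W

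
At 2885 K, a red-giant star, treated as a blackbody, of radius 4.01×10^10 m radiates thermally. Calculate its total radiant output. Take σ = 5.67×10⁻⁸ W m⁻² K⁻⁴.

P ≈ 7.94×10^28 W

A = 4πr² = 4π × (4.01×10^10)² = 2.02×10^22 m².
P = σAT⁴ = 5.67×10⁻⁸ × 2.02×10^22 × (2885)⁴ = 5.67×10⁻⁸ × 2.02×10^22 × 6.93×10^13.
P = 7.94×10^28 W.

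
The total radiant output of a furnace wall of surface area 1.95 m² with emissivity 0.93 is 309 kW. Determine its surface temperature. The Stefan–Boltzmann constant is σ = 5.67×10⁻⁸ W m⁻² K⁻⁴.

T ≈ 1320 K

From P = εσAT⁴, T = (P / εσA)^(1/4) = (3.09×10^5 / (0.93 × 5.67×10⁻⁸ × 1.95))^(1/4).
T = (3.01×10^12)^(1/4) = 1320 K.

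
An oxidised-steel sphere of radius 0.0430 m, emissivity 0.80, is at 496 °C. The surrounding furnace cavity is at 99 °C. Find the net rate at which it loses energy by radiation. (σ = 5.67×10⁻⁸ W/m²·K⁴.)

A = 4πr² = 4π × (0.0430)² = 0.0232 m².
Convert: 496 °C = 769 K; 99 °C = 372 K.
Q = εσA(T⁴ − T_s⁴). T⁴ − T_s⁴ = (769)⁴ − (372)⁴ = 3.50×10^11 − 1.92×10^10 = 3.31×10^11 K⁴.
Q = 0.80 × 5.67×10⁻⁸ × 0.0232 × 3.31×10^11 = 348 W.

Q ≈ 348 W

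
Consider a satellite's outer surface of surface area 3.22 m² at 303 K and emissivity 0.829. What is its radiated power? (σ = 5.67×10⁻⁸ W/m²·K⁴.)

Stefan–Boltzmann: P = εσAT⁴ = 0.829 × 5.67×10⁻⁸ × 3.22 × (303)⁴ = 0.829 × 5.67×10⁻⁸ × 3.22 × 8.43×10^9.
P = 1280 W.

P ≈ 1280 W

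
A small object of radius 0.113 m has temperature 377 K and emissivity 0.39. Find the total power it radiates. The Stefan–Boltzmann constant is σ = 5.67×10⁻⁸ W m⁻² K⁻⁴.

A = 4πr² = 4π × (0.113)² = 0.160 m².
Stefan–Boltzmann: P = εσAT⁴ = 0.39 × 5.67×10⁻⁸ × 0.160 × (377)⁴ = 0.39 × 5.67×10⁻⁸ × 0.160 × 2.02×10^10.
P = 71.7 W.

P ≈ 71.7 W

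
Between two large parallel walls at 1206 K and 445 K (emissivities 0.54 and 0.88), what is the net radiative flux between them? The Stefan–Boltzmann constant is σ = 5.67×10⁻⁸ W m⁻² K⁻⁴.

For two large parallel gray plates, q = σ(T₁⁴ − T₂⁴) / (1/ε₁ + 1/ε₂ − 1).
1/ε₁ + 1/ε₂ − 1 = 1/0.54 + 1/0.88 − 1 = 1.988.
T₁⁴ − T₂⁴ = 2.12×10^12 − 3.92×10^10 = 2.08×10^12 K⁴.
q = 5.67×10⁻⁸ × 2.08×10^12 / 1.988 = 59200 W/m².

q ≈ 59200 W/m²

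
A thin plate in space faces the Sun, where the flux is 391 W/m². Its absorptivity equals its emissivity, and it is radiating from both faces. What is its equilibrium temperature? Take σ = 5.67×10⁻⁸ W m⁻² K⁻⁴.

Absorbed flux αS = emitted flux 2εσT⁴ per unit area; with α = ε this gives T = (S/2σ)^(1/4).
T = (391 / (2 × 5.67×10⁻⁸))^(1/4) = (3.45×10^9)^(1/4).
T = 242 K.

T ≈ 242 K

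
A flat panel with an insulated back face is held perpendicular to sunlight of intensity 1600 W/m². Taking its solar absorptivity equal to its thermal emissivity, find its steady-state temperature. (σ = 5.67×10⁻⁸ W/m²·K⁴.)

T ≈ 410 K

Absorbed flux αS = emitted flux εσT⁴ (one radiating face); with α = ε, T = (S/σ)^(1/4).
T = (1600 / 5.67×10⁻⁸)^(1/4) = (2.82×10^10)^(1/4).
T = 410 K.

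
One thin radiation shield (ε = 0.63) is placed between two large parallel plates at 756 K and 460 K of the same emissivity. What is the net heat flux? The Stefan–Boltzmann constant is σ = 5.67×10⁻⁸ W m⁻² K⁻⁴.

q ≈ 3670 W/m²

Each of the 2 gaps contributes resistance (2/ε − 1) = 2/0.63 − 1 = 2.175; total = 4.349.
q = σ(T₁⁴ − T₂⁴) / 4.349 = 5.67×10⁻⁸ × 2.82×10^11 / 4.349 = 3670 W/m².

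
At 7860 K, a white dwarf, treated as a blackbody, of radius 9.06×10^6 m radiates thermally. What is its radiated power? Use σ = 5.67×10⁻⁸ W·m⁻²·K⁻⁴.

P ≈ 2.23×10^23 W

A = 4πr² = 4π × (9.06×10^6)² = 1.03×10^15 m².
P = σAT⁴ = 5.67×10⁻⁸ × 1.03×10^15 × (7860)⁴ = 5.67×10⁻⁸ × 1.03×10^15 × 3.82×10^15.
P = 2.23×10^23 W.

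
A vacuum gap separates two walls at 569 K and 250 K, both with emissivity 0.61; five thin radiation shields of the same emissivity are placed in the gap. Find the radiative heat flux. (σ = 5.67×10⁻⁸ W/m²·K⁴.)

Each of the 6 gaps contributes resistance (2/ε − 1) = 2/0.61 − 1 = 2.279; total = 13.67.
q = σ(T₁⁴ − T₂⁴) / 13.67 = 5.67×10⁻⁸ × 1.01×10^11 / 13.67 = 419 W/m².

q ≈ 419 W/m²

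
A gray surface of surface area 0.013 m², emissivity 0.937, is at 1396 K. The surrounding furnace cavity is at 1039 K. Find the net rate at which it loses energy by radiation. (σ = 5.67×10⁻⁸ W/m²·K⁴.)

Q = εσA(T⁴ − T_s⁴). T⁴ − T_s⁴ = (1396)⁴ − (1039)⁴ = 3.80×10^12 − 1.17×10^12 = 2.63×10^12 K⁴.
Q = 0.937 × 5.67×10⁻⁸ × 0.0130 × 2.63×10^12 = 1820 W.

Q ≈ 1820 W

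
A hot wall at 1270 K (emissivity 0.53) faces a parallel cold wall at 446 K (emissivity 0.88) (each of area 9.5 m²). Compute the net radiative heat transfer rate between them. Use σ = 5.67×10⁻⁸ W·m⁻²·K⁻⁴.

For two large parallel gray plates, q = σ(T₁⁴ − T₂⁴) / (1/ε₁ + 1/ε₂ − 1).
1/ε₁ + 1/ε₂ − 1 = 1/0.53 + 1/0.88 − 1 = 2.023.
T₁⁴ − T₂⁴ = 2.60×10^12 − 3.96×10^10 = 2.56×10^12 K⁴.
q = 5.67×10⁻⁸ × 2.56×10^12 / 2.023 = 71800 W/m².
Q = q·A = 71800 × 9.5 = 6.82×10^5 W.

Q ≈ 6.82×10^5 W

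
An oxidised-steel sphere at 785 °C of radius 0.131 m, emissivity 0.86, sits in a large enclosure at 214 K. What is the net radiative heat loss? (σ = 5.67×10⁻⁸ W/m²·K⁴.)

Q ≈ 13200 W

A = 4πr² = 4π × (0.131)² = 0.216 m².
Convert: 785 °C = 1058 K.
Q = εσA(T⁴ − T_s⁴). T⁴ − T_s⁴ = (1058)⁴ − (214)⁴ = 1.25×10^12 − 2.10×10^9 = 1.25×10^12 K⁴.
Q = 0.86 × 5.67×10⁻⁸ × 0.216 × 1.25×10^12 = 13200 W.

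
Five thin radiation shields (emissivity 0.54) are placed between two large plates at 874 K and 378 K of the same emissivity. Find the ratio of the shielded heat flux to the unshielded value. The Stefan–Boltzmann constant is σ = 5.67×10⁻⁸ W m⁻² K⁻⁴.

ratio ≈ 0.167

With N identical shields there are N+1 = 6 gaps in series, each with the same radiative resistance, so the flux falls to 1/(N+1) of its unshielded value.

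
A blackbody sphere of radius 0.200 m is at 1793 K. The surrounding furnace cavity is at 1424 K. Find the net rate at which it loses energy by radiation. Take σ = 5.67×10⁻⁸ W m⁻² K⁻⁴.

Q ≈ 1.77×10^5 W

A = 4πr² = 4π × (0.200)² = 0.503 m².
Q = σA(T⁴ − T_s⁴). T⁴ − T_s⁴ = (1793)⁴ − (1424)⁴ = 1.03×10^13 − 4.11×10^12 = 6.22×10^12 K⁴.
Q = 5.67×10⁻⁸ × 0.503 × 6.22×10^12 = 1.77×10^5 W.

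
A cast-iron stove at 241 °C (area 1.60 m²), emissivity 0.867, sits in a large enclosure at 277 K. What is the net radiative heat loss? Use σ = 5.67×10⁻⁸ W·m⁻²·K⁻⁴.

Q ≈ 5030 W

Convert: 241 °C = 514 K.
Q = εσA(T⁴ − T_s⁴). T⁴ − T_s⁴ = (514)⁴ − (277)⁴ = 6.98×10^10 − 5.89×10^9 = 6.39×10^10 K⁴.
Q = 0.867 × 5.67×10⁻⁸ × 1.60 × 6.39×10^10 = 5030 W.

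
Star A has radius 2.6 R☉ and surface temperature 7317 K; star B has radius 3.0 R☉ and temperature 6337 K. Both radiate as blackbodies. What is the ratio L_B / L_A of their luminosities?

L = 4πR²σT⁴ ∝ R²T⁴, so L_B/L_A = (3.0/2.6)² × (6337/7317)⁴ = 1.33 × 0.563 = 0.749.

L_B/L_A ≈ 0.749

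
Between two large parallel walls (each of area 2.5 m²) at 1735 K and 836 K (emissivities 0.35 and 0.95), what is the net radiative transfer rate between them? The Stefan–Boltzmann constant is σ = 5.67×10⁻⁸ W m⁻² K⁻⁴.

Q ≈ 4.18×10^5 W

For two large parallel gray plates, q = σ(T₁⁴ − T₂⁴) / (1/ε₁ + 1/ε₂ − 1).
1/ε₁ + 1/ε₂ − 1 = 1/0.35 + 1/0.95 − 1 = 2.910.
T₁⁴ − T₂⁴ = 9.06×10^12 − 4.88×10^11 = 8.57×10^12 K⁴.
q = 5.67×10⁻⁸ × 8.57×10^12 / 2.910 = 1.67×10^5 W/m².
Q = q·A = 1.67×10^5 × 2.5 = 4.18×10^5 W.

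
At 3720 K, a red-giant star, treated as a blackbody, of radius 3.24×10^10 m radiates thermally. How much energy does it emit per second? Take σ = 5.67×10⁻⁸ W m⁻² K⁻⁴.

A = 4πr² = 4π × (3.24×10^10)² = 1.32×10^22 m².
P = σAT⁴ = 5.67×10⁻⁸ × 1.32×10^22 × (3720)⁴ = 5.67×10⁻⁸ × 1.32×10^22 × 1.92×10^14.
P = 1.43×10^29 W.

P ≈ 1.43×10^29 W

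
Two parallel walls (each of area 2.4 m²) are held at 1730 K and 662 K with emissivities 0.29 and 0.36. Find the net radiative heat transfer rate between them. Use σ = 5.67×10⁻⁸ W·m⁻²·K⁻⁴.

For two large parallel gray plates, q = σ(T₁⁴ − T₂⁴) / (1/ε₁ + 1/ε₂ − 1).
1/ε₁ + 1/ε₂ − 1 = 1/0.29 + 1/0.36 − 1 = 5.226.
T₁⁴ − T₂⁴ = 8.96×10^12 − 1.92×10^11 = 8.77×10^12 K⁴.
q = 5.67×10⁻⁸ × 8.77×10^12 / 5.226 = 95100 W/m².
Q = q·A = 95100 × 2.4 = 2.28×10^5 W.

Q ≈ 2.28×10^5 W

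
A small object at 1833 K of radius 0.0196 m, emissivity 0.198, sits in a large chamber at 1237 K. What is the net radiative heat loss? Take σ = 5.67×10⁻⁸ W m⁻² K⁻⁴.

A = 4πr² = 4π × (0.0196)² = 4.83×10^-3 m².
Q = εσA(T⁴ − T_s⁴). T⁴ − T_s⁴ = (1833)⁴ − (1237)⁴ = 1.13×10^13 − 2.34×10^12 = 8.95×10^12 K⁴.
Q = 0.198 × 5.67×10⁻⁸ × 4.83×10^-3 × 8.95×10^12 = 485 W.

Q ≈ 485 W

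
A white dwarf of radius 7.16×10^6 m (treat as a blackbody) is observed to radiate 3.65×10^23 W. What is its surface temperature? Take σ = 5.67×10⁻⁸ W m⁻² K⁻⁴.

T ≈ 10000 K

A = 4πr² = 4π × (7.16×10^6)² = 6.44×10^14 m².
From P = σAT⁴, T = (P / σA)^(1/4) = (3.65×10^23 / (5.67×10⁻⁸ × 6.44×10^14))^(1/4).
T = (9.99×10^15)^(1/4) = 10000 K.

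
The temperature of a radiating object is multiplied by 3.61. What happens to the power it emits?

factor ≈ 170

P ∝ T⁴, so the power scales as (3.61)⁴ = 170.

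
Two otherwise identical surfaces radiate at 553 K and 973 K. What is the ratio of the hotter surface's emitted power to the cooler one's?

P ∝ T⁴, so the ratio is (973/553)⁴ = (1.759)⁴ = 9.58.

ratio ≈ 9.58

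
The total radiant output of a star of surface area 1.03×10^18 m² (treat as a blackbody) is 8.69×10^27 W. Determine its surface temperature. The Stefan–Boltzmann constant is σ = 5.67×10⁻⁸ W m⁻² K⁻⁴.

From P = σAT⁴, T = (P / σA)^(1/4) = (8.69×10^27 / (5.67×10⁻⁸ × 1.03×10^18))^(1/4).
T = (1.49×10^17)^(1/4) = 19600 K.

T ≈ 19600 K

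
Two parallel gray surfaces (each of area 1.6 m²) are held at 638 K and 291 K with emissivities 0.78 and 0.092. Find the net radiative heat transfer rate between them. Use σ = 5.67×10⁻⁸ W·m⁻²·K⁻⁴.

Q ≈ 1290 W

For two large parallel gray plates, q = σ(T₁⁴ − T₂⁴) / (1/ε₁ + 1/ε₂ − 1).
1/ε₁ + 1/ε₂ − 1 = 1/0.78 + 1/0.092 − 1 = 11.15.
T₁⁴ − T₂⁴ = 1.66×10^11 − 7.17×10^9 = 1.59×10^11 K⁴.
q = 5.67×10⁻⁸ × 1.59×10^11 / 11.15 = 806 W/m².
Q = q·A = 806 × 1.6 = 1290 W.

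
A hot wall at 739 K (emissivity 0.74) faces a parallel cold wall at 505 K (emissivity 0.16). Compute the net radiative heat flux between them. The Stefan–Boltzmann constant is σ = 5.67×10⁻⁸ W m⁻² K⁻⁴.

For two large parallel gray plates, q = σ(T₁⁴ − T₂⁴) / (1/ε₁ + 1/ε₂ − 1).
1/ε₁ + 1/ε₂ − 1 = 1/0.74 + 1/0.16 − 1 = 6.601.
T₁⁴ − T₂⁴ = 2.98×10^11 − 6.50×10^10 = 2.33×10^11 K⁴.
q = 5.67×10⁻⁸ × 2.33×10^11 / 6.601 = 2000 W/m².

q ≈ 2000 W/m²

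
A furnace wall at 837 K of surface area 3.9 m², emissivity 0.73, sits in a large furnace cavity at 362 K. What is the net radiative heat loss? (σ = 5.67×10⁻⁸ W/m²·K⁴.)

Q ≈ 76500 W

Q = εσA(T⁴ − T_s⁴). T⁴ − T_s⁴ = (837)⁴ − (362)⁴ = 4.91×10^11 − 1.72×10^10 = 4.74×10^11 K⁴.
Q = 0.73 × 5.67×10⁻⁸ × 3.90 × 4.74×10^11 = 76500 W.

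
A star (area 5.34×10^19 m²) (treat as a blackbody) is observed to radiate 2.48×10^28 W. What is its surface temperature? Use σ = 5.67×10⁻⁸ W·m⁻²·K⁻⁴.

T ≈ 9510 K

From P = σAT⁴, T = (P / σA)^(1/4) = (2.48×10^28 / (5.67×10⁻⁸ × 5.34×10^19))^(1/4).
T = (8.19×10^15)^(1/4) = 9510 K.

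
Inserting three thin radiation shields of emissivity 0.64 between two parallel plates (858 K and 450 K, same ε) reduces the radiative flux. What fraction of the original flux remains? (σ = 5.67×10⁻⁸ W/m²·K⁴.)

ratio ≈ 0.250

With N identical shields there are N+1 = 4 gaps in series, each with the same radiative resistance, so the flux falls to 1/(N+1) of its unshielded value.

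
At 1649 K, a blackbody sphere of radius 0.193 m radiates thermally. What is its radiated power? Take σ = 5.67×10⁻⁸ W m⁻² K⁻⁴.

P ≈ 1.96×10^5 W

A = 4πr² = 4π × (0.193)² = 0.468 m².
P = σAT⁴ = 5.67×10⁻⁸ × 0.468 × (1649)⁴ = 5.67×10⁻⁸ × 0.468 × 7.39×10^12.
P = 1.96×10^5 W.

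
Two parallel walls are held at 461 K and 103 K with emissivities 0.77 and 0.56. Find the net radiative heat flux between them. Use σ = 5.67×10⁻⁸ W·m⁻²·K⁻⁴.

For two large parallel gray plates, q = σ(T₁⁴ − T₂⁴) / (1/ε₁ + 1/ε₂ − 1).
1/ε₁ + 1/ε₂ − 1 = 1/0.77 + 1/0.56 − 1 = 2.084.
T₁⁴ − T₂⁴ = 4.52×10^10 − 1.13×10^8 = 4.51×10^10 K⁴.
q = 5.67×10⁻⁸ × 4.51×10^10 / 2.084 = 1230 W/m².

q ≈ 1230 W/m²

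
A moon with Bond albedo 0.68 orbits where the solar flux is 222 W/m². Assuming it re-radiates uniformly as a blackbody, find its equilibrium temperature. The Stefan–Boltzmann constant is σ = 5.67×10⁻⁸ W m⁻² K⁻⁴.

T ≈ 133 K

Power absorbed = (1−a)S·πR²; power emitted = 4πR²σT⁴. Equating and cancelling πR²:
T = ((1−a)S / 4σ)^(1/4) = (71.0 / (4 × 5.67×10⁻⁸))^(1/4) = (3.13×10^8)^(1/4).
T = 133 K.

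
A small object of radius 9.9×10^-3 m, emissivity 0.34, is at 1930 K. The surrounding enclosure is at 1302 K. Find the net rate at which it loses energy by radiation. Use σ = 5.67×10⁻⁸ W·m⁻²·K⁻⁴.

A = 4πr² = 4π × (9.9×10^-3)² = 1.23×10^-3 m².
Q = εσA(T⁴ − T_s⁴). T⁴ − T_s⁴ = (1930)⁴ − (1302)⁴ = 1.39×10^13 − 2.87×10^12 = 1.10×10^13 K⁴.
Q = 0.34 × 5.67×10⁻⁸ × 1.23×10^-3 × 1.10×10^13 = 261 W.

Q ≈ 261 W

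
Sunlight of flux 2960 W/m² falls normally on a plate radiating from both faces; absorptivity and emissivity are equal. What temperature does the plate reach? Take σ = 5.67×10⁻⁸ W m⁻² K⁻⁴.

T ≈ 402 K

Absorbed flux αS = emitted flux 2εσT⁴ per unit area; with α = ε this gives T = (S/2σ)^(1/4).
T = (2960 / (2 × 5.67×10⁻⁸))^(1/4) = (2.61×10^10)^(1/4).
T = 402 K.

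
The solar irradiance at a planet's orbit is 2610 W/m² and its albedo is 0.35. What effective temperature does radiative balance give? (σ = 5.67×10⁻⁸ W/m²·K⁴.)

T ≈ 294 K

Power absorbed = (1−a)S·πR²; power emitted = 4πR²σT⁴. Equating and cancelling πR²:
T = ((1−a)S / 4σ)^(1/4) = (1700 / (4 × 5.67×10⁻⁸))^(1/4) = (7.48×10^9)^(1/4).
T = 294 K.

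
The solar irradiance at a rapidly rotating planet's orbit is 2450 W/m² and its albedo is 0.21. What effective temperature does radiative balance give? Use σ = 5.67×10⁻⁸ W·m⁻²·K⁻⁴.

T ≈ 304 K

Power absorbed = (1−a)S·πR²; power emitted = 4πR²σT⁴. Equating and cancelling πR²:
T = ((1−a)S / 4σ)^(1/4) = (1940 / (4 × 5.67×10⁻⁸))^(1/4) = (8.53×10^9)^(1/4).
T = 304 K.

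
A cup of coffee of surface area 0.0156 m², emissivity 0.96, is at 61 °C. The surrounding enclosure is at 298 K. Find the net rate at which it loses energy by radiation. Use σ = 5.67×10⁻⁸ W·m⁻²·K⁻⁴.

Q ≈ 3.87 W

Convert: 61 °C = 334 K.
Q = εσA(T⁴ − T_s⁴). T⁴ − T_s⁴ = (334)⁴ − (298)⁴ = 1.24×10^10 − 7.89×10^9 = 4.56×10^9 K⁴.
Q = 0.96 × 5.67×10⁻⁸ × 0.0156 × 4.56×10^9 = 3.87 W.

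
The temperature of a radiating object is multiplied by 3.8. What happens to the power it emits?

P ∝ T⁴, so the power scales as (3.8)⁴ = 209.

factor ≈ 209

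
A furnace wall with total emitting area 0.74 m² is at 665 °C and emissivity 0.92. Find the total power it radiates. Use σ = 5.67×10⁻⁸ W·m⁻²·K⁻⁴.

665 °C = 938 K.
P = εσAT⁴ = 0.92 × 5.67×10⁻⁸ × 0.740 × (938)⁴ = 0.92 × 5.67×10⁻⁸ × 0.740 × 7.74×10^11.
P = 29900 W.

P ≈ 29900 W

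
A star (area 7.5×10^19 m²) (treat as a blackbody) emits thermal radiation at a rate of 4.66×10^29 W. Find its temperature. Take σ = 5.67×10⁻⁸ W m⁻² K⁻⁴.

T ≈ 18200 K

From P = σAT⁴, T = (P / σA)^(1/4) = (4.66×10^29 / (5.67×10⁻⁸ × 7.50×10^19))^(1/4).
T = (1.10×10^17)^(1/4) = 18200 K.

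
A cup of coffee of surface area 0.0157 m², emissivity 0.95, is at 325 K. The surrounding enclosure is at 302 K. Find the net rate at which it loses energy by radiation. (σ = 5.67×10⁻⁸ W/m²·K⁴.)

Q = εσA(T⁴ − T_s⁴). T⁴ − T_s⁴ = (325)⁴ − (302)⁴ = 1.12×10^10 − 8.32×10^9 = 2.84×10^9 K⁴.
Q = 0.95 × 5.67×10⁻⁸ × 0.0157 × 2.84×10^9 = 2.40 W.

Q ≈ 2.40 W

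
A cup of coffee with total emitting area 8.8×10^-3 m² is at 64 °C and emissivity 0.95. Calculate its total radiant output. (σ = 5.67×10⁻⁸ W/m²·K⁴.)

P ≈ 6.11 W

64 °C = 337 K.
P = εσAT⁴ = 0.95 × 5.67×10⁻⁸ × 8.80×10^-3 × (337)⁴ = 0.95 × 5.67×10⁻⁸ × 8.80×10^-3 × 1.29×10^10.
P = 6.11 W.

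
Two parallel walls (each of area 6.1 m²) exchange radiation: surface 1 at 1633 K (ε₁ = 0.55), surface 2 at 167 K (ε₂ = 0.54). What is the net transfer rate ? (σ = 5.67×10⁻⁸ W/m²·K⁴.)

For two large parallel gray plates, q = σ(T₁⁴ − T₂⁴) / (1/ε₁ + 1/ε₂ − 1).
1/ε₁ + 1/ε₂ − 1 = 1/0.55 + 1/0.54 − 1 = 2.670.
T₁⁴ − T₂⁴ = 7.11×10^12 − 7.78×10^8 = 7.11×10^12 K⁴.
q = 5.67×10⁻⁸ × 7.11×10^12 / 2.670 = 1.51×10^5 W/m².
Q = q·A = 1.51×10^5 × 6.1 = 9.21×10^5 W.

Q ≈ 9.21×10^5 W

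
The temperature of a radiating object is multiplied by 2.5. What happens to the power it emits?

P ∝ T⁴, so the power scales as (2.5)⁴ = 39.1.

factor ≈ 39.1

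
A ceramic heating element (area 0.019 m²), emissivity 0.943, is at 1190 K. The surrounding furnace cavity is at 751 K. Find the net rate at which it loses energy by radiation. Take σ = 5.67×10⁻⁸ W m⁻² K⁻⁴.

Q = εσA(T⁴ − T_s⁴). T⁴ − T_s⁴ = (1190)⁴ − (751)⁴ = 2.01×10^12 − 3.18×10^11 = 1.69×10^12 K⁴.
Q = 0.943 × 5.67×10⁻⁸ × 0.0190 × 1.69×10^12 = 1710 W.

Q ≈ 1710 W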